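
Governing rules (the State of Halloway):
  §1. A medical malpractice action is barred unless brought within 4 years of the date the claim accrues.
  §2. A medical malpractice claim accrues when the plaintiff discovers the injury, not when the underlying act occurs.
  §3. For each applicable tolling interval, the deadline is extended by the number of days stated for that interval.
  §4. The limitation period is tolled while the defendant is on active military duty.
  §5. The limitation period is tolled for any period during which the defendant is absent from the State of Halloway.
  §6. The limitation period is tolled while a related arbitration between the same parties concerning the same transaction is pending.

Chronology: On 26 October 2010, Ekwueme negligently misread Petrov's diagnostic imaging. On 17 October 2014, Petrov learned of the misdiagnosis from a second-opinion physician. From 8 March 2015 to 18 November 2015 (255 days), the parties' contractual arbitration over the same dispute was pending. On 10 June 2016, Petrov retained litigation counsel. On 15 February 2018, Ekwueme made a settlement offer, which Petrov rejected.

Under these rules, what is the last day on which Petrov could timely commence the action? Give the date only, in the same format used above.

Under the discovery rule, the claim accrued on 17 October 2014, when Petrov discovered the injury — not on the 26 October 2010 date of the underlying act.
The untolled deadline — 4 years after 17 October 2014 — is 17 October 2018.
The pending related arbitration from 8 March 2015 to 18 November 2015 tolled the period for 255 days, extending the deadline to 29 June 2019.
The other events in the timeline have no effect on the limitation period under the stated rules.

29 June 2019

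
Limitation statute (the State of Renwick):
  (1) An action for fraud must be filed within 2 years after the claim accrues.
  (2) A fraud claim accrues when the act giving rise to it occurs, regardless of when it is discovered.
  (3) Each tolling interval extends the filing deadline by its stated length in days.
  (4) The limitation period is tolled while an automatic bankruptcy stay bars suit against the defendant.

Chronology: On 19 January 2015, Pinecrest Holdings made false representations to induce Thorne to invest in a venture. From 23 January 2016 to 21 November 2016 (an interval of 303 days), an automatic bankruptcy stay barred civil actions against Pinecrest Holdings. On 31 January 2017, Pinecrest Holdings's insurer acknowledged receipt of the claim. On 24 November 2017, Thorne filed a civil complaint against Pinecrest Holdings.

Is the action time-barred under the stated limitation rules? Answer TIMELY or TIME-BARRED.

The limitation period began to run on 19 January 2015.
The untolled deadline — 2 years after 19 January 2015 — is 19 January 2017.
The period was tolled for 303 days by the automatic bankruptcy stay (23 January 2016 to 21 November 2016), pushing the deadline to 18 November 2017.
None of the other events listed affects the running of the period under the stated rules.
Thorne filed on 24 November 2017, after the 18 November 2017 deadline, so the action is time-barred.

TIME-BARRED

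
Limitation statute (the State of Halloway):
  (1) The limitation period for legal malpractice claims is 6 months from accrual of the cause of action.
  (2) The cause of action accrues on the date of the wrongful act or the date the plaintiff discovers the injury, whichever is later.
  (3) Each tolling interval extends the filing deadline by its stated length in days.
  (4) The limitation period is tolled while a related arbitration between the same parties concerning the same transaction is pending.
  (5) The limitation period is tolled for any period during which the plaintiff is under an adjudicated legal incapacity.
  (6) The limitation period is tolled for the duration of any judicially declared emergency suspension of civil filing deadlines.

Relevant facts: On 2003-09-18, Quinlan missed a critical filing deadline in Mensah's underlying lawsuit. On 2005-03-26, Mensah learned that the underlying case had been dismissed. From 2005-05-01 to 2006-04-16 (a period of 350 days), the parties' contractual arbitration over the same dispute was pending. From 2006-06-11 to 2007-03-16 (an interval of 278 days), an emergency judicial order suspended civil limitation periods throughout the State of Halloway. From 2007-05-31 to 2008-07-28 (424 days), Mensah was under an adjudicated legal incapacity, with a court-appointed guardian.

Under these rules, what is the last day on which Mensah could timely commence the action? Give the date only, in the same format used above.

2008-08-13

Taking the later of the act (2003-09-18) and discovery (2005-03-26), the claim accrued on 2005-03-26.
6 months from 2005-03-26 is 2005-09-26.
The period was tolled for 350 days by the pending related arbitration (2005-05-01 to 2006-04-16), pushing the deadline to 2006-09-11.
The period was tolled for 278 days by the emergency suspension of filing deadlines (2006-06-11 to 2007-03-16), pushing the deadline to 2007-06-16.
The period was tolled for 424 days by the plaintiff's legal incapacity (2007-05-31 to 2008-07-28), pushing the deadline to 2008-08-13.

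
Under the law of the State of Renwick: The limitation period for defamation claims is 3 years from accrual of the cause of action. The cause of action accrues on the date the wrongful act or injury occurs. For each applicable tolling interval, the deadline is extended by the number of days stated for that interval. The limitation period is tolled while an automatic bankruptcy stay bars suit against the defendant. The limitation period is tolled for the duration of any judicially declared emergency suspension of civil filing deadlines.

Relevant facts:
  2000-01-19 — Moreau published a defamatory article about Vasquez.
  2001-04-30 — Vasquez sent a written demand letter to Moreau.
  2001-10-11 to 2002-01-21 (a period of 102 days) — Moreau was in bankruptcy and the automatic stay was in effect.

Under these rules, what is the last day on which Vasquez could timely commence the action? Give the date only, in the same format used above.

The claim accrued on 2000-01-19, when the wrongful act occurred.
Adding the 3 years base period to 2000-01-19 gives a deadline of 2003-01-19, before any tolling.
The period was tolled for 102 days by the automatic bankruptcy stay (2001-10-11 to 2002-01-21), pushing the deadline to 2003-05-01.
Nothing else in the chronology tolls or restarts the period.

2003-05-01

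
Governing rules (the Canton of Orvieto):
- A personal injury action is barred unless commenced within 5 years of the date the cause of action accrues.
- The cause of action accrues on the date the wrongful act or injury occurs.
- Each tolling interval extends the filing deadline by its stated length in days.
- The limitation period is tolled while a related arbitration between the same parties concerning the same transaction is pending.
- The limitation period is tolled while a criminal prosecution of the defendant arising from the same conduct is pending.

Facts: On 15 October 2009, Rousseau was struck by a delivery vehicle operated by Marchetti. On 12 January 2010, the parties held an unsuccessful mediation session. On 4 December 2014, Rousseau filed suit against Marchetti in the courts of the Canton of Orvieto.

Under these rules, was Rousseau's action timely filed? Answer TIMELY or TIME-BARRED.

The cause of action accrued on 15 October 2009, the date of the act.
The untolled deadline — 5 years after 15 October 2009 — is 15 October 2014.
None of the other events listed affects the running of the period under the stated rules.
Filing on 4 December 2014 missed the 15 October 2014 deadline — the action is time-barred.

TIME-BARRED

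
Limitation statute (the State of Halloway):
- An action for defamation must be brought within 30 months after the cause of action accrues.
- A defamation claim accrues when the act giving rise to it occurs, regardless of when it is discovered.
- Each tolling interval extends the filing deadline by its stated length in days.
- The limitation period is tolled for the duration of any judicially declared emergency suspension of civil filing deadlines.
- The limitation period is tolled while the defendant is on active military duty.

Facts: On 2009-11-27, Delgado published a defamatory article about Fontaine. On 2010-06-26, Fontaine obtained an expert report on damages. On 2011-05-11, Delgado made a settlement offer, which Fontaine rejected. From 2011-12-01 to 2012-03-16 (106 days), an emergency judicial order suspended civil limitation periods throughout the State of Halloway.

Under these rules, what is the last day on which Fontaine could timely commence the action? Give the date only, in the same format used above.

2012-09-10

The cause of action accrued on 2009-11-27, the date of the act.
Adding the 30 months base period to 2009-11-27 gives a deadline of 2012-05-27, before any tolling.
The period was tolled for 106 days by the emergency suspension of filing deadlines (2011-12-01 to 2012-03-16), pushing the deadline to 2012-09-10.
None of the other events listed affects the running of the period under the stated rules.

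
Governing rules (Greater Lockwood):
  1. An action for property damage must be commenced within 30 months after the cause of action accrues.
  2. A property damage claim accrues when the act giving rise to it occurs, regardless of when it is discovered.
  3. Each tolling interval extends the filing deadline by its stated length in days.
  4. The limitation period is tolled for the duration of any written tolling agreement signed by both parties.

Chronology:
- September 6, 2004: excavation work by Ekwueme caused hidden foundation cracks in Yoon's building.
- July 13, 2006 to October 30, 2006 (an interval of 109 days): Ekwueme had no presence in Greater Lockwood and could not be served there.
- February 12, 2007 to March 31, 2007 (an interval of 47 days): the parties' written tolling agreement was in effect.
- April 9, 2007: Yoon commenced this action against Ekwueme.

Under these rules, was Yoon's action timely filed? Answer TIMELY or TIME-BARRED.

The claim accrued on September 6, 2004, when the wrongful act occurred.
The untolled deadline — 30 months after September 6, 2004 — is March 6, 2007.
Because the written tolling agreement ran from February 12, 2007 to March 31, 2007, the deadline is extended by 47 days to April 22, 2007.
No stated provision tolls the period for the defendant's absence, so the interval from July 13, 2006 to October 30, 2006 has no effect on the deadline.
Filing on April 9, 2007 beat the April 22, 2007 deadline — the action is timely.

TIMELY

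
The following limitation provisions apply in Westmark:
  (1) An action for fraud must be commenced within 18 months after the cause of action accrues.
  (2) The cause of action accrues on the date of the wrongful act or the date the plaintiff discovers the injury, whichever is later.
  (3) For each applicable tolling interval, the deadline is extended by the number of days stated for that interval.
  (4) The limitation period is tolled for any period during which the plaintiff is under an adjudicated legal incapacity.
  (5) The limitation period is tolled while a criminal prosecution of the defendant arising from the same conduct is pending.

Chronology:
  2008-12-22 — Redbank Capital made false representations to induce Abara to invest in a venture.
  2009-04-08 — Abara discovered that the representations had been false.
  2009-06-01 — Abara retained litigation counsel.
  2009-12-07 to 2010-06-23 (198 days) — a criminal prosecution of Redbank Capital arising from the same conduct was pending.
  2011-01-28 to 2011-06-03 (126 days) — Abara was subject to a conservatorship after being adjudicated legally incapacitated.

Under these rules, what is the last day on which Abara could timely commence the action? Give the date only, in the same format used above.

2011-08-28

The claim accrued on 2009-04-08 — the later of the 2008-12-22 act and the 2009-04-08 discovery.
Adding the 18 months base period to 2009-04-08 gives a deadline of 2010-10-08, before any tolling.
The period was tolled for 198 days by the pending criminal prosecution (2009-12-07 to 2010-06-23), pushing the deadline to 2011-04-24.
The period was tolled for 126 days by the plaintiff's legal incapacity (2011-01-28 to 2011-06-03), pushing the deadline to 2011-08-28.
None of the other events listed affects the running of the period under the stated rules.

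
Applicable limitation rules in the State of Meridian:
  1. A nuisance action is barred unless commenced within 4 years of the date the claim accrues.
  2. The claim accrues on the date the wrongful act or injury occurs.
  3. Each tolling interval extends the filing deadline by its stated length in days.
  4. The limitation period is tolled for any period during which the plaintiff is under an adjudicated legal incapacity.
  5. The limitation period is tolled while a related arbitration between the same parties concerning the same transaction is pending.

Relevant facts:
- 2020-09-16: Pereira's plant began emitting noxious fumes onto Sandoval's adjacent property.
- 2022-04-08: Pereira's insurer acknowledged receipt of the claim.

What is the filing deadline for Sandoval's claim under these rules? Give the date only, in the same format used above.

2024-09-16

The claim accrued on 2020-09-16, the date of the act.
4 years from 2020-09-16 is 2024-09-16.
None of the other events listed affects the running of the period under the stated rules.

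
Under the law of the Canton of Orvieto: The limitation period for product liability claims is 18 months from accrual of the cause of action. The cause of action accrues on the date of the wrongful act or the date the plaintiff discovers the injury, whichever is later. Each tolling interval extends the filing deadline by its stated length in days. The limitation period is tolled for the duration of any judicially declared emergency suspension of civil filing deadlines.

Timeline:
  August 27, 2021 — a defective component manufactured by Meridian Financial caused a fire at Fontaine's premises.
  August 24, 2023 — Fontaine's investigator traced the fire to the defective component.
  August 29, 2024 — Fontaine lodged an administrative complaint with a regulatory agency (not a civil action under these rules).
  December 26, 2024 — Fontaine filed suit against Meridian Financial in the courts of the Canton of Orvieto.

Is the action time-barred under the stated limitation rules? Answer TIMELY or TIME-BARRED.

TIMELY

Taking the later of the act (August 27, 2021) and discovery (August 24, 2023), the claim accrued on August 24, 2023.
18 months from August 24, 2023 is February 24, 2025.
None of the other events listed affects the running of the period under the stated rules.
Fontaine filed on December 26, 2024, before the February 24, 2025 deadline, so the action is timely.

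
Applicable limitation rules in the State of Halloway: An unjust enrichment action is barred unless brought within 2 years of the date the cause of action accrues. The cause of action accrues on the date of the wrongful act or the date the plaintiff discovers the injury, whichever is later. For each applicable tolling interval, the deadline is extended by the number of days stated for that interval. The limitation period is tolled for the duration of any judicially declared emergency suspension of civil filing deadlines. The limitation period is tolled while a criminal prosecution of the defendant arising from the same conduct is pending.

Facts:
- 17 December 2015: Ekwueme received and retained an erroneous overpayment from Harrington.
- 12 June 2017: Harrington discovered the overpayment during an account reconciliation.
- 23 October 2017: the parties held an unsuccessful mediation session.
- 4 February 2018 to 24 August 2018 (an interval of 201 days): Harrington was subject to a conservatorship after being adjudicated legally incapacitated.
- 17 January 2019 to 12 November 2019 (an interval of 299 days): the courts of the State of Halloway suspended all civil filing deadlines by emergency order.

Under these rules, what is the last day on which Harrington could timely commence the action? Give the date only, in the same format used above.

Because discovery on 12 June 2017 post-dates the 17 December 2015 act, accrual under the later-of rule falls on 12 June 2017.
The untolled deadline — 2 years after 12 June 2017 — is 12 June 2019.
The emergency suspension of filing deadlines from 17 January 2019 to 12 November 2019 tolled the period for 299 days, extending the deadline to 6 April 2020.
The plaintiff's legal incapacity from 4 February 2018 to 24 August 2018 does not toll the period, because no stated rule makes the plaintiff's incapacity a tolling event.
None of the other events listed affects the running of the period under the stated rules.

6 April 2020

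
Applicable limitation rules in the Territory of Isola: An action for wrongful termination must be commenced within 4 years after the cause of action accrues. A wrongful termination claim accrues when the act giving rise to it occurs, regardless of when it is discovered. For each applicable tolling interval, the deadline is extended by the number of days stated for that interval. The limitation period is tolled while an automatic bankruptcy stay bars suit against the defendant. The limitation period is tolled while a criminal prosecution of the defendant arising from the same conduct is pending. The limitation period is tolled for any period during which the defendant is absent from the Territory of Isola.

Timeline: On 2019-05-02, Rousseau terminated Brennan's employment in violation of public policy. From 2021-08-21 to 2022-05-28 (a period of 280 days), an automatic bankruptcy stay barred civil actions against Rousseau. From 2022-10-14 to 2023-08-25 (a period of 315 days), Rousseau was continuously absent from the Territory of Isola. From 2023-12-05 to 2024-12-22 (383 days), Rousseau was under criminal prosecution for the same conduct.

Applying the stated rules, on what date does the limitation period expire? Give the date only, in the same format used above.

2026-01-04

The cause of action accrued on 2019-05-02, the date of the act.
Adding the 4 years base period to 2019-05-02 gives a deadline of 2023-05-02, before any tolling.
The period was tolled for 280 days by the automatic bankruptcy stay (2021-08-21 to 2022-05-28), pushing the deadline to 2024-02-06.
The period was tolled for 315 days by the defendant's absence from the jurisdiction (2022-10-14 to 2023-08-25), pushing the deadline to 2024-12-17.
Because the pending criminal prosecution ran from 2023-12-05 to 2024-12-22, the deadline is extended by 383 days to 2026-01-04.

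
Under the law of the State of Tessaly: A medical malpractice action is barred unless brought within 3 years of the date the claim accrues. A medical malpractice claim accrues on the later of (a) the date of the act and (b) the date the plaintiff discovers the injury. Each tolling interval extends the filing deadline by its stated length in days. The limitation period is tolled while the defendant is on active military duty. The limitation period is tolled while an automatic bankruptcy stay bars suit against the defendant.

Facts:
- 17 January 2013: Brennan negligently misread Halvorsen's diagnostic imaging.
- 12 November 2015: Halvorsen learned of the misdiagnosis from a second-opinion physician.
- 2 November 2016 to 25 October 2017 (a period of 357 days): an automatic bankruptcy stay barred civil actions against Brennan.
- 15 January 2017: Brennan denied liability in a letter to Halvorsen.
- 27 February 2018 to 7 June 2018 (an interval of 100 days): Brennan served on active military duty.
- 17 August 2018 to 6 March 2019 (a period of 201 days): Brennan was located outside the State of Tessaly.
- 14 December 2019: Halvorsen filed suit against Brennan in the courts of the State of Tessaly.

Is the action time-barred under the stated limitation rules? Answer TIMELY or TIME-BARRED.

TIMELY

The claim accrued on 12 November 2015 — the later of the 17 January 2013 act and the 12 November 2015 discovery.
The untolled deadline — 3 years after 12 November 2015 — is 12 November 2018.
The automatic bankruptcy stay from 2 November 2016 to 25 October 2017 tolled the period for 357 days, extending the deadline to 4 November 2019.
The period was tolled for 100 days by the defendant's active military service (27 February 2018 to 7 June 2018), pushing the deadline to 12 February 2020.
Although the defendant's absence ran from 17 August 2018 to 6 March 2019, the stated rules do not make that a tolling event, so it is disregarded.
Nothing else in the chronology tolls or restarts the period.
Halvorsen filed on 14 December 2019, before the 12 February 2020 deadline, so the action is timely.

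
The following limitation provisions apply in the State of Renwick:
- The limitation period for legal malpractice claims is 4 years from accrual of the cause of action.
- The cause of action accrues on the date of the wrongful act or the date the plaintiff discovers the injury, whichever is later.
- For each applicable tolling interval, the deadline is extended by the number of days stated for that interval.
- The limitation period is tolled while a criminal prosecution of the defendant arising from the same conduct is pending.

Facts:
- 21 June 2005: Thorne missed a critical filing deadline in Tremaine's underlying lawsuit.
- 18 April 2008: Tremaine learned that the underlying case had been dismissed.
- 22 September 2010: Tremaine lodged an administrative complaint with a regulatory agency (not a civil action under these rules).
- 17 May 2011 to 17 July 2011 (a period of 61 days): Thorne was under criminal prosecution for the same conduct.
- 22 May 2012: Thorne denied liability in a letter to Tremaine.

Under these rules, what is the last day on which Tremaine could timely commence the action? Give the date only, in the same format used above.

Taking the later of the act (21 June 2005) and discovery (18 April 2008), the claim accrued on 18 April 2008.
The untolled deadline — 4 years after 18 April 2008 — is 18 April 2012.
The period was tolled for 61 days by the pending criminal prosecution (17 May 2011 to 17 July 2011), pushing the deadline to 18 June 2012.
None of the other events listed affects the running of the period under the stated rules.

18 June 2012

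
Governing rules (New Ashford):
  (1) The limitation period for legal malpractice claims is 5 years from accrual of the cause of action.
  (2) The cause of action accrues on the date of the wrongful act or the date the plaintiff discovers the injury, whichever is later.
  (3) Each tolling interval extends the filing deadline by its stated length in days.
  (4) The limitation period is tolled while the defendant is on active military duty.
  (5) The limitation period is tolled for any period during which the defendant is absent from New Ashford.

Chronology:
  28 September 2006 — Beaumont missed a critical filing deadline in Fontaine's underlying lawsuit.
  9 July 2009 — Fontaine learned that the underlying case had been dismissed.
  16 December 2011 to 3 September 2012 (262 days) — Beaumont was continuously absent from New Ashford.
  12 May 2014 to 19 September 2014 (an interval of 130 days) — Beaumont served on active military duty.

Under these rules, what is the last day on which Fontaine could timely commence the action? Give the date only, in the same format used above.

5 August 2015

Because discovery on 9 July 2009 post-dates the 28 September 2006 act, accrual under the later-of rule falls on 9 July 2009.
The untolled deadline — 5 years after 9 July 2009 — is 9 July 2014.
The period was tolled for 262 days by the defendant's absence from the jurisdiction (16 December 2011 to 3 September 2012), pushing the deadline to 28 March 2015.
The defendant's active military service from 12 May 2014 to 19 September 2014 tolled the period for 130 days, extending the deadline to 5 August 2015.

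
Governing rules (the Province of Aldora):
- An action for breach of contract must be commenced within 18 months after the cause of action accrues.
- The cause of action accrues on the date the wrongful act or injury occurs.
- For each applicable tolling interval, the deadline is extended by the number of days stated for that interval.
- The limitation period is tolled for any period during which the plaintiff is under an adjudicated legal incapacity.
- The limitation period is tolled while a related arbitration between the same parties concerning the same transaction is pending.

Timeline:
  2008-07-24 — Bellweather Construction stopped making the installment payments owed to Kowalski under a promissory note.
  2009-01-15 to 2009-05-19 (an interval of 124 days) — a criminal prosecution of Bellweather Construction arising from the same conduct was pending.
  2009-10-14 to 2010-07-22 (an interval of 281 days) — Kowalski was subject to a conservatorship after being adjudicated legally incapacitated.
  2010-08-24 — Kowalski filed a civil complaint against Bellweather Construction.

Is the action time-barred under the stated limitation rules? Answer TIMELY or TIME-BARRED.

The cause of action accrued on 2008-07-24, the date of the act.
Adding the 18 months base period to 2008-07-24 gives a deadline of 2010-01-24, before any tolling.
The plaintiff's legal incapacity from 2009-10-14 to 2010-07-22 tolled the period for 281 days, extending the deadline to 2010-11-01.
Although a criminal prosecution ran from 2009-01-15 to 2009-05-19, the stated rules do not make that a tolling event, so it is disregarded.
The 2010-08-24 filing precedes the 2010-11-01 deadline; the claim is timely.

TIMELY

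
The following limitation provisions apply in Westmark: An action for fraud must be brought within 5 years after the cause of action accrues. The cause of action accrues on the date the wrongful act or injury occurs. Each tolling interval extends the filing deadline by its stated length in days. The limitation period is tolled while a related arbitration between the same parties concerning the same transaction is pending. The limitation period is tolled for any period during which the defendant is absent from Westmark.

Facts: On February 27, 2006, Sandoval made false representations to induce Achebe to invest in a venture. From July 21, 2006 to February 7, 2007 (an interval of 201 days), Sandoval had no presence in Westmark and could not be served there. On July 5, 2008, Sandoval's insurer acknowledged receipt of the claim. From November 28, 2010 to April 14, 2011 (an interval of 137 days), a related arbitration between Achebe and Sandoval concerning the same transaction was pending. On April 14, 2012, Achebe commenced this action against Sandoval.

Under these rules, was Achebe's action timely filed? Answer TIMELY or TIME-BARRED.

TIME-BARRED

The claim accrued on February 27, 2006, when the wrongful act occurred.
5 years from February 27, 2006 is February 27, 2011.
The defendant's absence from the jurisdiction from July 21, 2006 to February 7, 2007 tolled the period for 201 days, extending the deadline to September 16, 2011.
The pending related arbitration from November 28, 2010 to April 14, 2011 tolled the period for 137 days, extending the deadline to January 31, 2012.
None of the other events listed affects the running of the period under the stated rules.
Filing on April 14, 2012 missed the January 31, 2012 deadline — the action is time-barred.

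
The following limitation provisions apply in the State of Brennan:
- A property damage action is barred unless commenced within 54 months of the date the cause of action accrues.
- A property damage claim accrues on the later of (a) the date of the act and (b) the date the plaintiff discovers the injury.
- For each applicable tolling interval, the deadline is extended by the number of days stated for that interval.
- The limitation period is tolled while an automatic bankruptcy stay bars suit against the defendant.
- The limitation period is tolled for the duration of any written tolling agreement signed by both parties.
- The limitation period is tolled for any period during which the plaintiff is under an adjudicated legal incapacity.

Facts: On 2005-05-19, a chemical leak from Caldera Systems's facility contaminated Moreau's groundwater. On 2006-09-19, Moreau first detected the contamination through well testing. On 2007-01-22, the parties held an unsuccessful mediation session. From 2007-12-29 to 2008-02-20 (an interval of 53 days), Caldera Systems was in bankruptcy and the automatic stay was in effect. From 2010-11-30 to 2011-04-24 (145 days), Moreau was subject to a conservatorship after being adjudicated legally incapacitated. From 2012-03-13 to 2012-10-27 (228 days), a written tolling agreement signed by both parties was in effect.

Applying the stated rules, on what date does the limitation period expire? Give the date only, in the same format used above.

The claim accrued on 2006-09-19 — the later of the 2005-05-19 act and the 2006-09-19 discovery.
The untolled deadline — 54 months after 2006-09-19 — is 2011-03-19.
The automatic bankruptcy stay from 2007-12-29 to 2008-02-20 tolled the period for 53 days, extending the deadline to 2011-05-11.
The plaintiff's legal incapacity from 2010-11-30 to 2011-04-24 tolled the period for 145 days, extending the deadline to 2011-10-03.
The written tolling agreement starting 2012-03-13 came too late — the period had run on 2011-10-03 — and so does not extend the deadline.
Nothing else in the chronology tolls or restarts the period.

2011-10-03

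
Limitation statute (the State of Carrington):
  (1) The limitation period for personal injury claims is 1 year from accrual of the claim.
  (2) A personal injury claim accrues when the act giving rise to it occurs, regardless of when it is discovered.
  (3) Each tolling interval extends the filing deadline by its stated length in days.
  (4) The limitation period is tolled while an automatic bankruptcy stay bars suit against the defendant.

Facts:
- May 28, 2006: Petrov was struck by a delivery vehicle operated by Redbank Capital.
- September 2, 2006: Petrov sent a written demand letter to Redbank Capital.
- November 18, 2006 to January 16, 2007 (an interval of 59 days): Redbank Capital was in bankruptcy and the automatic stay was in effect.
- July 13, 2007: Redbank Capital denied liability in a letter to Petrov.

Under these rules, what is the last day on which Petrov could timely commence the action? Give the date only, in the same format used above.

July 26, 2007

The limitation period began to run on May 28, 2006.
The untolled deadline — 1 year after May 28, 2006 — is May 28, 2007.
Because the automatic bankruptcy stay ran from November 18, 2006 to January 16, 2007, the deadline is extended by 59 days to July 26, 2007.
The other events in the timeline have no effect on the limitation period under the stated rules.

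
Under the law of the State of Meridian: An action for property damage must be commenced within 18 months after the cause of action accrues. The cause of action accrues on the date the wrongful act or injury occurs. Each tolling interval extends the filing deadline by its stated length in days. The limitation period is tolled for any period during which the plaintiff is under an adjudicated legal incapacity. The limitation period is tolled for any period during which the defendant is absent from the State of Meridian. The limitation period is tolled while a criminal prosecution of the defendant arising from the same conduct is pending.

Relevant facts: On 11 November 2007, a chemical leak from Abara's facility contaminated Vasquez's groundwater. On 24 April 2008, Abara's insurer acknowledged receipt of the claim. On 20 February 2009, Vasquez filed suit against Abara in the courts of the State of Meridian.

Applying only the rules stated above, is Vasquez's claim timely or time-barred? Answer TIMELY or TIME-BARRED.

TIMELY

The claim accrued on 11 November 2007, when the wrongful act occurred.
Adding the 18 months base period to 11 November 2007 gives a deadline of 11 May 2009, before any tolling.
None of the other events listed affects the running of the period under the stated rules.
The 20 February 2009 filing precedes the 11 May 2009 deadline; the claim is timely.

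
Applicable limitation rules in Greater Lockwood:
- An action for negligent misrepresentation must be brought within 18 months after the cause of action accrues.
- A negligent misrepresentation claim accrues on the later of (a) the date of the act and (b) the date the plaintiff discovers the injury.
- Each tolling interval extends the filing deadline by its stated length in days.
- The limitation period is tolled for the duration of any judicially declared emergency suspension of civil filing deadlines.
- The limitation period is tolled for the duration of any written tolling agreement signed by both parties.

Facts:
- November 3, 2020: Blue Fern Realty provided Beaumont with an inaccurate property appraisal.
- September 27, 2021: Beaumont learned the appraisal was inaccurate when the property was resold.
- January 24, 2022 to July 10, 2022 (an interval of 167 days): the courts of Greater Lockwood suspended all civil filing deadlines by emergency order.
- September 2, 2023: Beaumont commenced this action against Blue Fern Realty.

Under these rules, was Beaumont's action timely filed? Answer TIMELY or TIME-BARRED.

The claim accrued on September 27, 2021 — the later of the November 3, 2020 act and the September 27, 2021 discovery.
Adding the 18 months base period to September 27, 2021 gives a deadline of March 27, 2023, before any tolling.
The emergency suspension of filing deadlines from January 24, 2022 to July 10, 2022 tolled the period for 167 days, extending the deadline to September 10, 2023.
Beaumont filed on September 2, 2023, before the September 10, 2023 deadline, so the action is timely.

TIMELY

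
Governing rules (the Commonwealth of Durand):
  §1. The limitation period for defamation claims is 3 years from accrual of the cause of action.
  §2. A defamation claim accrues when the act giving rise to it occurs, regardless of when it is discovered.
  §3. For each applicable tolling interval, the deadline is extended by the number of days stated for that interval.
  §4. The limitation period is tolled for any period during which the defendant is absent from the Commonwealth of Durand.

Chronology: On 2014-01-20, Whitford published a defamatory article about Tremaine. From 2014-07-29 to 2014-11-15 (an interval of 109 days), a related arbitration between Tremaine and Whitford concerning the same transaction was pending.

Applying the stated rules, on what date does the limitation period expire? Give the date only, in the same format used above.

The cause of action accrued on 2014-01-20, the date of the act.
Adding the 3 years base period to 2014-01-20 gives a deadline of 2017-01-20, before any tolling.
Although a pending arbitration ran from 2014-07-29 to 2014-11-15, the stated rules do not make that a tolling event, so it is disregarded.

2017-01-20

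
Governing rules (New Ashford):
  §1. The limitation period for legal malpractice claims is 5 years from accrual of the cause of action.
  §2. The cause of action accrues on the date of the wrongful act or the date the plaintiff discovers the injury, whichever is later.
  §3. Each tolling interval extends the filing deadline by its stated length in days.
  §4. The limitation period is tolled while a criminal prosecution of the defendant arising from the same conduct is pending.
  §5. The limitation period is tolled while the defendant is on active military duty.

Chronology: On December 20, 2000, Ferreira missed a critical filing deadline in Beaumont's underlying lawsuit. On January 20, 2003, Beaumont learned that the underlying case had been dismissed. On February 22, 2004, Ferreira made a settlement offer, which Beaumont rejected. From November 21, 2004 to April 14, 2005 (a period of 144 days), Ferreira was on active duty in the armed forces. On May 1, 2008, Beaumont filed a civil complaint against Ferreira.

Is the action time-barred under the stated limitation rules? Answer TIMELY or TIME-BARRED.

Taking the later of the act (December 20, 2000) and discovery (January 20, 2003), the claim accrued on January 20, 2003.
Adding the 5 years base period to January 20, 2003 gives a deadline of January 20, 2008, before any tolling.
Because the defendant's active military service ran from November 21, 2004 to April 14, 2005, the deadline is extended by 144 days to June 12, 2008.
None of the other events listed affects the running of the period under the stated rules.
Beaumont filed on May 1, 2008, before the June 12, 2008 deadline, so the action is timely.

TIMELY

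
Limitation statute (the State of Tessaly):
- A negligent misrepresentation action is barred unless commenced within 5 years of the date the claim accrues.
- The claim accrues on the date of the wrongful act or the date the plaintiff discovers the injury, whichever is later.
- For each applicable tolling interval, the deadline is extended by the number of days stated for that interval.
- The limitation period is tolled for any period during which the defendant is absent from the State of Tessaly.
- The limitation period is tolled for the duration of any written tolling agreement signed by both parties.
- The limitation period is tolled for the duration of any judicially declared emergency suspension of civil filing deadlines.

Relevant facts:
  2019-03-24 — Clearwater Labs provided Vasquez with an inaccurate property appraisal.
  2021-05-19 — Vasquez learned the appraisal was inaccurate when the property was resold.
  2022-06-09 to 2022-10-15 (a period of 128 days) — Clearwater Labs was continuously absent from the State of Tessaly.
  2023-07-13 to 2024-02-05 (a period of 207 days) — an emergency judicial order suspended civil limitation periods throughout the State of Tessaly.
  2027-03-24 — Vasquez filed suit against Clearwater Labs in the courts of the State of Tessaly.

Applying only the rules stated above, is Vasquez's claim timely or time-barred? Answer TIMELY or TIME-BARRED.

TIMELY

Because discovery on 2021-05-19 post-dates the 2019-03-24 act, accrual under the later-of rule falls on 2021-05-19.
5 years from 2021-05-19 is 2026-05-19.
The defendant's absence from the jurisdiction from 2022-06-09 to 2022-10-15 tolled the period for 128 days, extending the deadline to 2026-09-24.
Because the emergency suspension of filing deadlines ran from 2023-07-13 to 2024-02-05, the deadline is extended by 207 days to 2027-04-19.
Vasquez filed on 2027-03-24, before the 2027-04-19 deadline, so the action is timely.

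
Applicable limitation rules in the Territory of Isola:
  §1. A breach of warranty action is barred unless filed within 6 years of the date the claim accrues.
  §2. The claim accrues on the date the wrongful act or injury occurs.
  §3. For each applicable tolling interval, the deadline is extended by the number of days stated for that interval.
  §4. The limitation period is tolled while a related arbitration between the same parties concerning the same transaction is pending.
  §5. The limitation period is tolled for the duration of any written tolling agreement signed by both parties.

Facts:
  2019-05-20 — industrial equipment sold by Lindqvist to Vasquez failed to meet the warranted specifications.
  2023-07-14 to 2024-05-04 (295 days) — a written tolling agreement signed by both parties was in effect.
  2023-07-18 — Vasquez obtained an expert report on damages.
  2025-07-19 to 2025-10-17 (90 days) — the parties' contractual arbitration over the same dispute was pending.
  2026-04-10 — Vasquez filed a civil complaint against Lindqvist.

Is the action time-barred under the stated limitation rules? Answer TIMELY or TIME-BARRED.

The claim accrued on 2019-05-20, when the wrongful act occurred.
The untolled deadline — 6 years after 2019-05-20 — is 2025-05-20.
The written tolling agreement from 2023-07-14 to 2024-05-04 tolled the period for 295 days, extending the deadline to 2026-03-11.
Because the pending related arbitration ran from 2025-07-19 to 2025-10-17, the deadline is extended by 90 days to 2026-06-09.
None of the other events listed affects the running of the period under the stated rules.
The 2026-04-10 filing precedes the 2026-06-09 deadline; the claim is timely.

TIMELY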